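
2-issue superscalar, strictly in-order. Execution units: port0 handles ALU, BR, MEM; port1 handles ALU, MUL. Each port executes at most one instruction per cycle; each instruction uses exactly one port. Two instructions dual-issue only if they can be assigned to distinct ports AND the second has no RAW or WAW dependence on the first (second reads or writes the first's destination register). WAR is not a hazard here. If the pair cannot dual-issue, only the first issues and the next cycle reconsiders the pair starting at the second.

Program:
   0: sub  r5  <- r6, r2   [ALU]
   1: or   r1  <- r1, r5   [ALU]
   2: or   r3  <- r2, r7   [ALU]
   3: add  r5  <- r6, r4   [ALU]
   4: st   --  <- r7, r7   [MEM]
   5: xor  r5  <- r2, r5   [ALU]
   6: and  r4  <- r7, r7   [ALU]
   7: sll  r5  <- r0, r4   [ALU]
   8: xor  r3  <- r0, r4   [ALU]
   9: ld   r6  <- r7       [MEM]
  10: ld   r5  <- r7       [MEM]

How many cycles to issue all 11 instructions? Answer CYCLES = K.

[0] i0  sub  -- RAW r5
[1] i1,i2  or+or  -- dual
[2] i3,i4  add+st  -- dual
[3] i5,i6  xor+and  -- dual
[4] i7,i8  sll+xor  -- dual
[5] i9  ld  -- no-port MEM/MEM
[6] i10  ld  -- tail

CYCLES = 7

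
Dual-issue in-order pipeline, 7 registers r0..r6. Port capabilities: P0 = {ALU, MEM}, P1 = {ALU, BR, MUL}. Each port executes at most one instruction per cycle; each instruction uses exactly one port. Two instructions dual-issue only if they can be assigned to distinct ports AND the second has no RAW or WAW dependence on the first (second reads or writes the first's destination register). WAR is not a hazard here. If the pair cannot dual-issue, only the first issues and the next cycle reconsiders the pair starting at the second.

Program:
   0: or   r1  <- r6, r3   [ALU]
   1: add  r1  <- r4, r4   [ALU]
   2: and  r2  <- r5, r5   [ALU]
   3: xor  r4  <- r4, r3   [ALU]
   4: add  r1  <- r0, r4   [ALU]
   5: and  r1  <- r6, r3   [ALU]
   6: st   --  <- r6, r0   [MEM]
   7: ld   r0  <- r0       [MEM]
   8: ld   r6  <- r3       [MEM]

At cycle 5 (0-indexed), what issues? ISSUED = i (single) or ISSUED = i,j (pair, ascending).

ISSUED = 7

#0 head=0: or.ALU i0 WAW r1
#1 head=1: add.ALU+and.ALU i1&i2 2-wide
#2 head=3: xor.ALU i3 RAW r4
#3 head=4: add.ALU i4 WAW r1
#4 head=5: and.ALU+st.MEM i5&i6 2-wide
#5 head=7: ld.MEM i7 no-port MEM/MEM
#6 head=8: ld.MEM i8 tail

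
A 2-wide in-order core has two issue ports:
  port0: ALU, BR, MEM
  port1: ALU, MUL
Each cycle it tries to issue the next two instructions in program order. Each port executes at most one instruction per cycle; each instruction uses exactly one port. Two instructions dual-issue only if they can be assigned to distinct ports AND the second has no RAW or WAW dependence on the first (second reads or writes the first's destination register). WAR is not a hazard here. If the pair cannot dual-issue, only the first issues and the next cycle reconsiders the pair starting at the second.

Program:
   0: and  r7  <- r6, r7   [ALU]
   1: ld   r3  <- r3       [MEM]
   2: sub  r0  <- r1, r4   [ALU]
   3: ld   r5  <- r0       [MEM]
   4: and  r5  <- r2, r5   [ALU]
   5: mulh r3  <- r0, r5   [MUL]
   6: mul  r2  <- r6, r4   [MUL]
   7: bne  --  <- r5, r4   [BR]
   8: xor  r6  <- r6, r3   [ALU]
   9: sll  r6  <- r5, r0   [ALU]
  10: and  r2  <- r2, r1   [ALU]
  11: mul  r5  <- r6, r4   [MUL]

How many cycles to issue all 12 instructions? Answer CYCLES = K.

[0] i0/i1  and/ld  -- 2-wide
[1] i2  sub  -- RAW r0
[2] i3  ld  -- RAW+WAW r5
[3] i4  and  -- RAW r5
[4] i5  mulh  -- no-port MUL/MUL
[5] i6/i7  mul/bne  -- 2-wide
[6] i8  xor  -- WAW r6
[7] i9/i10  sll/and  -- 2-wide
[8] i11  mul  -- tail

CYCLES = 9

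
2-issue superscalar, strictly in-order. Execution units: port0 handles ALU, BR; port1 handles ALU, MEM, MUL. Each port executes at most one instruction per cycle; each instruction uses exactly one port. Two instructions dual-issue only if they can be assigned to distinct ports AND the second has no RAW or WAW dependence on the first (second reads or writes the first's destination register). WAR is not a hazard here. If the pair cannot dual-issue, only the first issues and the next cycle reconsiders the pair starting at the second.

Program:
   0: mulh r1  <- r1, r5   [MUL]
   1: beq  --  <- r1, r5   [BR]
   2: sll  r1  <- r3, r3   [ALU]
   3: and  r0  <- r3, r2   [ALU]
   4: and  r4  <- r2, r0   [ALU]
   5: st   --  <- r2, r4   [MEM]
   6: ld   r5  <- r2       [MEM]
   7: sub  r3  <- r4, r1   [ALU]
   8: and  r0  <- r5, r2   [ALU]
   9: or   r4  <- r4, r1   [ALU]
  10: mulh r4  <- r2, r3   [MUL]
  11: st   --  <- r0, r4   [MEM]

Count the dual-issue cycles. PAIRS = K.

0. mulh @i0  | RAW r1
1. beq sll @i1+i2  | pair
2. and @i3  | RAW r0
3. and @i4  | RAW r4
4. st @i5  | no-port MEM/MEM
5. ld sub @i6+i7  | pair
6. and or @i8+i9  | pair
7. mulh @i10  | no-port MUL/MEM
8. st @i11  | tail

PAIRS = 3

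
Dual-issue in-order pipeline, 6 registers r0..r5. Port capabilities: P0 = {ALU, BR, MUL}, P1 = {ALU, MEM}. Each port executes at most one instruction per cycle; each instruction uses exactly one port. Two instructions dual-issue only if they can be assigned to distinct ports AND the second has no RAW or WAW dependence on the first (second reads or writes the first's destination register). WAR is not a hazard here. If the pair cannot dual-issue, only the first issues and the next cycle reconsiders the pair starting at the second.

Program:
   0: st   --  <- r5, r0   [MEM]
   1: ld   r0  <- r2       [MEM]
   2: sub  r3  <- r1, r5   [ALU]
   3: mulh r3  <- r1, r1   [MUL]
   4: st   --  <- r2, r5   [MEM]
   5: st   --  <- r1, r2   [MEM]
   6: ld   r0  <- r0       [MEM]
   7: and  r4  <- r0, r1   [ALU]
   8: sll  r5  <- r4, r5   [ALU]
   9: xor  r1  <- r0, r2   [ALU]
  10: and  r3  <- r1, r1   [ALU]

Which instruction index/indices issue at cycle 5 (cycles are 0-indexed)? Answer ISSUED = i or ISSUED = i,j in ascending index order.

ISSUED = 7

c0: i0 st.MEM  no-port MEM/MEM
c1: i1/i2 ld.MEM;sub.ALU  2-wide
c2: i3/i4 mulh.MUL;st.MEM  2-wide
c3: i5 st.MEM  no-port MEM/MEM
c4: i6 ld.MEM  RAW r0
c5: i7 and.ALU  RAW r4
c6: i8/i9 sll.ALU;xor.ALU  2-wide
c7: i10 and.ALU  tail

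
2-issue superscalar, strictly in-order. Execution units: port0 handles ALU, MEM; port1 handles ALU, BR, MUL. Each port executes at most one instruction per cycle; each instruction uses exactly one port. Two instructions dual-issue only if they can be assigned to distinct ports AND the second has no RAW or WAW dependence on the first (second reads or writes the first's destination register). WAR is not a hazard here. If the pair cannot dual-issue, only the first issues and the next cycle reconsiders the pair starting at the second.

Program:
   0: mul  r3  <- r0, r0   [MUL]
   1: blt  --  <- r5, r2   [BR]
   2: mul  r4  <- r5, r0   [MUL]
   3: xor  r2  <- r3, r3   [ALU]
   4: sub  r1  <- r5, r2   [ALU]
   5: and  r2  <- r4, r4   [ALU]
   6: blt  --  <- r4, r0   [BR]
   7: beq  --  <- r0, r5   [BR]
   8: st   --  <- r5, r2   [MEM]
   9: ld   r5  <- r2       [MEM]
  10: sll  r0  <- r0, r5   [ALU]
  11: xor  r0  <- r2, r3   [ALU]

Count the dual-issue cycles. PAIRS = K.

c0: i0 mul.MUL  no-port MUL/BR
c1: i1 blt.BR  no-port BR/MUL
c2: i2,i3 mul.MUL/xor.ALU  pair
c3: i4,i5 sub.ALU/and.ALU  pair
c4: i6 blt.BR  no-port BR/BR
c5: i7,i8 beq.BR/st.MEM  pair
c6: i9 ld.MEM  RAW r5
c7: i10 sll.ALU  WAW r0
c8: i11 xor.ALU  tail

PAIRS = 3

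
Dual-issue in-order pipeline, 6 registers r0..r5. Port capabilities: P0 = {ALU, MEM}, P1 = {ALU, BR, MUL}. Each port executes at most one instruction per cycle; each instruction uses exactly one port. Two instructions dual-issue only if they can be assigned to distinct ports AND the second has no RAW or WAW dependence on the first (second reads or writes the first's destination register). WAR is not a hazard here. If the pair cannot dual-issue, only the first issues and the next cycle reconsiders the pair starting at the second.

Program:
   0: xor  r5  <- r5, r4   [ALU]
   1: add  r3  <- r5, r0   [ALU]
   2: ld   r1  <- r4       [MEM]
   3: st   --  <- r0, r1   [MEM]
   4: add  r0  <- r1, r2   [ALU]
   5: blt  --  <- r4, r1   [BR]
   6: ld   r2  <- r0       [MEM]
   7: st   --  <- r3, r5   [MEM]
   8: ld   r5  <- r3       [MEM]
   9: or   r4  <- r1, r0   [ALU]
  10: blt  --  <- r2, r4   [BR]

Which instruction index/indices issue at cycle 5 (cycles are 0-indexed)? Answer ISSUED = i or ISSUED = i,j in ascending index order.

c0: i0 xor.ALU  RAW r5
c1: i1+i2 add.ALU/ld.MEM  dual
c2: i3+i4 st.MEM/add.ALU  dual
c3: i5+i6 blt.BR/ld.MEM  dual
c4: i7 st.MEM  no-port MEM/MEM
c5: i8+i9 ld.MEM/or.ALU  dual
c6: i10 blt.BR  tail

ISSUED = 8,9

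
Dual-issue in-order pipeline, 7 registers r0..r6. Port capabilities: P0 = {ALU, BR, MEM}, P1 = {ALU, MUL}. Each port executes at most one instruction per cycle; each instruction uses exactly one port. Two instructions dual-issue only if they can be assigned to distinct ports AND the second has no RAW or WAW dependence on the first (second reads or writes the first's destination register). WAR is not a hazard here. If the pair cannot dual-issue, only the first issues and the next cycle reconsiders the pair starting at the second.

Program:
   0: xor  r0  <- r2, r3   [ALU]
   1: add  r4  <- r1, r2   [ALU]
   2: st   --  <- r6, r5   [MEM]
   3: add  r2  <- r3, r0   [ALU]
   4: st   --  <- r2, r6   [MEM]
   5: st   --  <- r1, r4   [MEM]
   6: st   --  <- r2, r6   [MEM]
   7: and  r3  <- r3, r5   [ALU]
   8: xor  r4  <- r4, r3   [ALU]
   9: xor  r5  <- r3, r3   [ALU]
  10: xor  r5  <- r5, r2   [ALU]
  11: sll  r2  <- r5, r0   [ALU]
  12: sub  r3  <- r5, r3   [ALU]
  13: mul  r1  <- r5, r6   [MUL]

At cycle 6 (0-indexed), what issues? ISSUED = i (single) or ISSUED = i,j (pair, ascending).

ISSUED = 10

c0: i0+i1 xor.ALU add.ALU  dual
c1: i2+i3 st.MEM add.ALU  dual
c2: i4 st.MEM  no-port MEM/MEM
c3: i5 st.MEM  no-port MEM/MEM
c4: i6+i7 st.MEM and.ALU  dual
c5: i8+i9 xor.ALU xor.ALU  dual
c6: i10 xor.ALU  RAW r5
c7: i11+i12 sll.ALU sub.ALU  dual
c8: i13 mul.MUL  tail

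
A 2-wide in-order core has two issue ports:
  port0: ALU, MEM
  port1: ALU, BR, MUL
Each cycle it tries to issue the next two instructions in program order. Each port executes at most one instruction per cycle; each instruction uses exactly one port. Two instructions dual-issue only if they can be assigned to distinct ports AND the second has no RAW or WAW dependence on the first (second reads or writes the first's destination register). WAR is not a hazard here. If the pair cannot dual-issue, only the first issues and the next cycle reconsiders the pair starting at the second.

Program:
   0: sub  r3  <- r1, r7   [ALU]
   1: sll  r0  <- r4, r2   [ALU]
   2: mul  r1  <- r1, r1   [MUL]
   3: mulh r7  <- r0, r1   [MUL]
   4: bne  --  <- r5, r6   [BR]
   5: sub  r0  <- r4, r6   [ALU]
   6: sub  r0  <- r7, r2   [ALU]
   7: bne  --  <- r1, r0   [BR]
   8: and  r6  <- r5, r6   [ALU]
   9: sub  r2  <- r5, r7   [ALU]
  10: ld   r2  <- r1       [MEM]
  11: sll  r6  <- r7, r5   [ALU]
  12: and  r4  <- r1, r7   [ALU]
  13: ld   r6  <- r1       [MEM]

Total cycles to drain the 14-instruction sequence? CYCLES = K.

CYCLES = 9

c0: i0,i1 sub;sll  pair
c1: i2 mul  no-port MUL/MUL
c2: i3 mulh  no-port MUL/BR
c3: i4,i5 bne;sub  pair
c4: i6 sub  RAW r0
c5: i7,i8 bne;and  pair
c6: i9 sub  WAW r2
c7: i10,i11 ld;sll  pair
c8: i12,i13 and;ld  pair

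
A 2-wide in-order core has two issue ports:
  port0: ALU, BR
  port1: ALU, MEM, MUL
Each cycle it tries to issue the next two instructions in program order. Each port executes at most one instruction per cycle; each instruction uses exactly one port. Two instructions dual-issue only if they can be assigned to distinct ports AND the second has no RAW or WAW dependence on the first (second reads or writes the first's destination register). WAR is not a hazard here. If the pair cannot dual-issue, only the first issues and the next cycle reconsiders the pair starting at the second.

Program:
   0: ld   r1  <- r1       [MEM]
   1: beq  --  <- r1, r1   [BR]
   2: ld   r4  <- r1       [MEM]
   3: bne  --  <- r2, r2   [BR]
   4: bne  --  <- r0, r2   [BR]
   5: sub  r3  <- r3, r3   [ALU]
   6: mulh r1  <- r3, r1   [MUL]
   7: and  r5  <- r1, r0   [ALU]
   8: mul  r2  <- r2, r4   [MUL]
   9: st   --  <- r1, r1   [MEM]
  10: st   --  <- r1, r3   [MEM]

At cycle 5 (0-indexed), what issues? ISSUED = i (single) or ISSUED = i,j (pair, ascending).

c0: i0 ld.MEM  RAW r1
c1: i1&i2 beq.BR/ld.MEM  pair
c2: i3 bne.BR  no-port BR/BR
c3: i4&i5 bne.BR/sub.ALU  pair
c4: i6 mulh.MUL  RAW r1
c5: i7&i8 and.ALU/mul.MUL  pair
c6: i9 st.MEM  no-port MEM/MEM
c7: i10 st.MEM  tail

ISSUED = 7,8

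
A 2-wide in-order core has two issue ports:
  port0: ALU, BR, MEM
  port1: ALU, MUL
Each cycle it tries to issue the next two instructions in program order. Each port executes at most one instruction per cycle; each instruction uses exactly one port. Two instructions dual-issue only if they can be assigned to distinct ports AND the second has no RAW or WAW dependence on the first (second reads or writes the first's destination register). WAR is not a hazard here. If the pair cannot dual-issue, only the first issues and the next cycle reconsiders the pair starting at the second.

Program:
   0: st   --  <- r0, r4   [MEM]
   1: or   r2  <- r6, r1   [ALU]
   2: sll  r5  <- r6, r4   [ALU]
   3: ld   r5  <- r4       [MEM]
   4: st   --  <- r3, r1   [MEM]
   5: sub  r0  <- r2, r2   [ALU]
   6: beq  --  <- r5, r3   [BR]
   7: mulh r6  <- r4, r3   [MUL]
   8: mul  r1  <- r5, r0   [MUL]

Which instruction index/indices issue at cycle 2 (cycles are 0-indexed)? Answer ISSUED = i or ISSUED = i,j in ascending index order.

ISSUED = 3

  cy0 -> i0&i1 (st.MEM+or.ALU) dual
  cy1 -> i2 (sll.ALU) WAW r5
  cy2 -> i3 (ld.MEM) no-port MEM/MEM
  cy3 -> i4&i5 (st.MEM+sub.ALU) dual
  cy4 -> i6&i7 (beq.BR+mulh.MUL) dual
  cy5 -> i8 (mul.MUL) tail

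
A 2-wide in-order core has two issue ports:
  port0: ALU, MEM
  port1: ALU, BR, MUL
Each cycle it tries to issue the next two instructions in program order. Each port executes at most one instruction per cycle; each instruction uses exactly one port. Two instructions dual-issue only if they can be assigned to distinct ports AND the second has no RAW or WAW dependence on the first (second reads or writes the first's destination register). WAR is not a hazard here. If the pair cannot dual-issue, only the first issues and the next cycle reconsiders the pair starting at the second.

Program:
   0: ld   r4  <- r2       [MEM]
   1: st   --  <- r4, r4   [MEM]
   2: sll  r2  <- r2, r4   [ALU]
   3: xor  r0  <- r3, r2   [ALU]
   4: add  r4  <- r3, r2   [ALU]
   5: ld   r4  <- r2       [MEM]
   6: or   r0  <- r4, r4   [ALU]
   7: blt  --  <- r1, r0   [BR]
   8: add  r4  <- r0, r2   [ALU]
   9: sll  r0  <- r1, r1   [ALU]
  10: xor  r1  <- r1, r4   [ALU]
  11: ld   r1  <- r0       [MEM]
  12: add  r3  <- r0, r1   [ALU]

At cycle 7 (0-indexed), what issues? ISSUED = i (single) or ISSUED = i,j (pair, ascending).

  cy0 -> i0 (ld) no-port MEM/MEM
  cy1 -> i1&i2 (st;sll) dual
  cy2 -> i3&i4 (xor;add) dual
  cy3 -> i5 (ld) RAW r4
  cy4 -> i6 (or) RAW r0
  cy5 -> i7&i8 (blt;add) dual
  cy6 -> i9&i10 (sll;xor) dual
  cy7 -> i11 (ld) RAW r1
  cy8 -> i12 (add) tail

ISSUED = 11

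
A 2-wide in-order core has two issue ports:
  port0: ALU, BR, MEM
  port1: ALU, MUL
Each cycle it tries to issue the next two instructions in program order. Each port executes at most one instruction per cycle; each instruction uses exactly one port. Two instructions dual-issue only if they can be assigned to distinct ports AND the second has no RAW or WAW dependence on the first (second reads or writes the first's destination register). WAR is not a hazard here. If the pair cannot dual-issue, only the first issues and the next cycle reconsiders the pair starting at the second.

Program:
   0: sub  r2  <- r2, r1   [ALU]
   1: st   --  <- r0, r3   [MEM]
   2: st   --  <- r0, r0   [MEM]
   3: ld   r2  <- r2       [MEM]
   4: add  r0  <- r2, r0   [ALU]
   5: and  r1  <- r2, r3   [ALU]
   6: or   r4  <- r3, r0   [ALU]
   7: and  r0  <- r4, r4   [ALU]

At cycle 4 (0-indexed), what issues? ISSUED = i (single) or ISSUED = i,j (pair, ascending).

ISSUED = 6

  cy0 -> i0&i1 (sub.ALU+st.MEM) pair
  cy1 -> i2 (st.MEM) no-port MEM/MEM
  cy2 -> i3 (ld.MEM) RAW r2
  cy3 -> i4&i5 (add.ALU+and.ALU) pair
  cy4 -> i6 (or.ALU) RAW r4
  cy5 -> i7 (and.ALU) tail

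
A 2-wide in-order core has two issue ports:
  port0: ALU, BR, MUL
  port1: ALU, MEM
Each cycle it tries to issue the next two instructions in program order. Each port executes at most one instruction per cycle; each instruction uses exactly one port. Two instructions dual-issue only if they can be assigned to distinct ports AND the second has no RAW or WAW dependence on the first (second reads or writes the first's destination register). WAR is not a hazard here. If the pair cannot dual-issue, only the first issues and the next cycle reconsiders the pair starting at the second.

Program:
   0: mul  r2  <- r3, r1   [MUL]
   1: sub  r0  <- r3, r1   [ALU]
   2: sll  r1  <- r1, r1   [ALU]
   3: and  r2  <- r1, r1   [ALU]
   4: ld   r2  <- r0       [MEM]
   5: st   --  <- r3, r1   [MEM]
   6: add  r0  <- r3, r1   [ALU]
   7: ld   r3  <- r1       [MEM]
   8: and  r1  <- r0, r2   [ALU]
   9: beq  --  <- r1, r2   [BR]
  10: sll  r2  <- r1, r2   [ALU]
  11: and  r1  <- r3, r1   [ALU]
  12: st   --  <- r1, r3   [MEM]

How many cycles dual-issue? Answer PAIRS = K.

0. mul.MUL sub.ALU @i0+i1  | dual
1. sll.ALU @i2  | RAW r1
2. and.ALU @i3  | WAW r2
3. ld.MEM @i4  | no-port MEM/MEM
4. st.MEM add.ALU @i5+i6  | dual
5. ld.MEM and.ALU @i7+i8  | dual
6. beq.BR sll.ALU @i9+i10  | dual
7. and.ALU @i11  | RAW r1
8. st.MEM @i12  | tail

PAIRS = 4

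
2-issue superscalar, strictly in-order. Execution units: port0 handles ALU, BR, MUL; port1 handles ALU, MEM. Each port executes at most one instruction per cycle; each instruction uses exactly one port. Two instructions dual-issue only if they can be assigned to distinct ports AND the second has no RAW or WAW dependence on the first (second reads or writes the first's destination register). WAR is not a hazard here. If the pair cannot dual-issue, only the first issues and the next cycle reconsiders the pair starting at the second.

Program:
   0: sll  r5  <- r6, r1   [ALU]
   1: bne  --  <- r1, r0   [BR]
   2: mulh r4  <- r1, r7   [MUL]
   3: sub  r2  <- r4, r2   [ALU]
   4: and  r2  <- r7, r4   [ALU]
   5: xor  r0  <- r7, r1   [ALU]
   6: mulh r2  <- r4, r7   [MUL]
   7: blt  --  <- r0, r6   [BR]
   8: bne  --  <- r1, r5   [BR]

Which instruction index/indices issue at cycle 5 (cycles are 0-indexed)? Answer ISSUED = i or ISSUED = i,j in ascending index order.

ISSUED = 7

c0: i0,i1 sll bne  dual
c1: i2 mulh  RAW r4
c2: i3 sub  WAW r2
c3: i4,i5 and xor  dual
c4: i6 mulh  no-port MUL/BR
c5: i7 blt  no-port BR/BR
c6: i8 bne  tail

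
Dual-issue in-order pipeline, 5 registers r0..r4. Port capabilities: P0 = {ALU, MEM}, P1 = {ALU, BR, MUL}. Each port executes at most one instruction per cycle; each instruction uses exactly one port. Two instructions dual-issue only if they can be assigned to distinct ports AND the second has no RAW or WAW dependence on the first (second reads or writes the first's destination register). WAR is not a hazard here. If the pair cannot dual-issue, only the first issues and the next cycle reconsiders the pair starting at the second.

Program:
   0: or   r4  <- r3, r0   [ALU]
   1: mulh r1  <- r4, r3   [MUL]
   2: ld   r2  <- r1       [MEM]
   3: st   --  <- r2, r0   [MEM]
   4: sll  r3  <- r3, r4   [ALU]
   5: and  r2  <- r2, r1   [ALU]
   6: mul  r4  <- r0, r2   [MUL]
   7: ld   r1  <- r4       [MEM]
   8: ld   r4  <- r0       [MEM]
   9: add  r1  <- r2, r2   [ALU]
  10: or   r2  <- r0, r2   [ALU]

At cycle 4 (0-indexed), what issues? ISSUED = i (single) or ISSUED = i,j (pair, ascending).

ISSUED = 5

c0: i0 or.ALU  RAW r4
c1: i1 mulh.MUL  RAW r1
c2: i2 ld.MEM  no-port MEM/MEM
c3: i3,i4 st.MEM sll.ALU  2-wide
c4: i5 and.ALU  RAW r2
c5: i6 mul.MUL  RAW r4
c6: i7 ld.MEM  no-port MEM/MEM
c7: i8,i9 ld.MEM add.ALU  2-wide
c8: i10 or.ALU  tail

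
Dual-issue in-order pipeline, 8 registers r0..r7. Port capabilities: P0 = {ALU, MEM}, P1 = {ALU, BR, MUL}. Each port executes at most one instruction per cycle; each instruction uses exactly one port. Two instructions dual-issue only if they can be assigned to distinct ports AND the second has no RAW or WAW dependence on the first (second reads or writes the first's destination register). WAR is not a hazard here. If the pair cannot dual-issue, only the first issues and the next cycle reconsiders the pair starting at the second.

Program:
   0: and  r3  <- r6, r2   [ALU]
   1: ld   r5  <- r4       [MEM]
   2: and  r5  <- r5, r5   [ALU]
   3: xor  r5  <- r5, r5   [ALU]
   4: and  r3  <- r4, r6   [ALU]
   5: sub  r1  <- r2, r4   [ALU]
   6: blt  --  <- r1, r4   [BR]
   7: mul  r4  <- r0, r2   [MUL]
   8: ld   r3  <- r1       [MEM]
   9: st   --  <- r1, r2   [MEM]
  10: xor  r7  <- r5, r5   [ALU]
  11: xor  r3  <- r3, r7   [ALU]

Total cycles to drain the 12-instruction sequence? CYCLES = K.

CYCLES = 8

  cy0 -> i0+i1 (and;ld) 2-wide
  cy1 -> i2 (and) RAW+WAW r5
  cy2 -> i3+i4 (xor;and) 2-wide
  cy3 -> i5 (sub) RAW r1
  cy4 -> i6 (blt) no-port BR/MUL
  cy5 -> i7+i8 (mul;ld) 2-wide
  cy6 -> i9+i10 (st;xor) 2-wide
  cy7 -> i11 (xor) tail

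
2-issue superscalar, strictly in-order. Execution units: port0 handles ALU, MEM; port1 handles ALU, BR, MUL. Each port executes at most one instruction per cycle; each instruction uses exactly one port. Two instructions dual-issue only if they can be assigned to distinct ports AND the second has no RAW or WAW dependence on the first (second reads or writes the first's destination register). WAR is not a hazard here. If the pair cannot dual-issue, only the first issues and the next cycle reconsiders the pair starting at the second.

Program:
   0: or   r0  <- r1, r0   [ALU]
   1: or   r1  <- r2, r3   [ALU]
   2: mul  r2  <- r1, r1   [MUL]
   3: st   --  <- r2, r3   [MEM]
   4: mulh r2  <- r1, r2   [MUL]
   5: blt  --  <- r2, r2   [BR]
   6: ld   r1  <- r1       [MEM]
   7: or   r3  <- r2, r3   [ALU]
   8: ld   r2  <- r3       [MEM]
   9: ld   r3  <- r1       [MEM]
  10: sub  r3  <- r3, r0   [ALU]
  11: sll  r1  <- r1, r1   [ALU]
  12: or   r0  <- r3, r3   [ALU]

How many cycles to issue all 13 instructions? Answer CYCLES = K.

c0: i0&i1 or+or  dual
c1: i2 mul  RAW r2
c2: i3&i4 st+mulh  dual
c3: i5&i6 blt+ld  dual
c4: i7 or  RAW r3
c5: i8 ld  no-port MEM/MEM
c6: i9 ld  RAW+WAW r3
c7: i10&i11 sub+sll  dual
c8: i12 or  tail

CYCLES = 9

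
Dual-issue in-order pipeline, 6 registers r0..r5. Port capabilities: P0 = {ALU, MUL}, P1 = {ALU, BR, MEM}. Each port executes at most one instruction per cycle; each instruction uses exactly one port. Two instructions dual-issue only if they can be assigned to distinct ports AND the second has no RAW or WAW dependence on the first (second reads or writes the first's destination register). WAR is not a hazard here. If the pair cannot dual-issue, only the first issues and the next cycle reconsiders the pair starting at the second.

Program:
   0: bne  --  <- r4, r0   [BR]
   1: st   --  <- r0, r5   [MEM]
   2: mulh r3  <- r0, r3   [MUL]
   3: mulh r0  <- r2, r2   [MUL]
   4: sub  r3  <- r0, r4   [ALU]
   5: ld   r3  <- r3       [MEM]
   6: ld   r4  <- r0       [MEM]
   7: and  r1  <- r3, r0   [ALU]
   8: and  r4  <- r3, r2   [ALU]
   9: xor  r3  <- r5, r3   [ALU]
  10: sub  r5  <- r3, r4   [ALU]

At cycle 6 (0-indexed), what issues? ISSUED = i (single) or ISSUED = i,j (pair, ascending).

ISSUED = 8,9

[0] i0  bne.BR  -- no-port BR/MEM
[1] i1+i2  st.MEM mulh.MUL  -- pair
[2] i3  mulh.MUL  -- RAW r0
[3] i4  sub.ALU  -- RAW+WAW r3
[4] i5  ld.MEM  -- no-port MEM/MEM
[5] i6+i7  ld.MEM and.ALU  -- pair
[6] i8+i9  and.ALU xor.ALU  -- pair
[7] i10  sub.ALU  -- tail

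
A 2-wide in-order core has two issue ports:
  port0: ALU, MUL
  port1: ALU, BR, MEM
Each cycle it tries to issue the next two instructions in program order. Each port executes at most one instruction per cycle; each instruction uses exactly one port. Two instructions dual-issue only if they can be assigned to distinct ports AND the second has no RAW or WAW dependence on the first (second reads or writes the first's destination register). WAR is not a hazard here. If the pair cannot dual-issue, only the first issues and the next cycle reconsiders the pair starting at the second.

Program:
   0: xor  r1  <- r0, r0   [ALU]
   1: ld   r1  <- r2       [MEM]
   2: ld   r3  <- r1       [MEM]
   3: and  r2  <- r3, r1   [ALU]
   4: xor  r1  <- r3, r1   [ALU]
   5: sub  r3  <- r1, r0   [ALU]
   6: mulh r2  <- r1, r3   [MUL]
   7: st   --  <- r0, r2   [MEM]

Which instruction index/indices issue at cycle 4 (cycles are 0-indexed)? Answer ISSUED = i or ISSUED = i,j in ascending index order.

ISSUED = 5

t=0 i0:xor.ALU ; WAW r1
t=1 i1:ld.MEM ; no-port MEM/MEM
t=2 i2:ld.MEM ; RAW r3
t=3 i3+i4:and.ALU xor.ALU ; 2-wide
t=4 i5:sub.ALU ; RAW r3
t=5 i6:mulh.MUL ; RAW r2
t=6 i7:st.MEM ; tail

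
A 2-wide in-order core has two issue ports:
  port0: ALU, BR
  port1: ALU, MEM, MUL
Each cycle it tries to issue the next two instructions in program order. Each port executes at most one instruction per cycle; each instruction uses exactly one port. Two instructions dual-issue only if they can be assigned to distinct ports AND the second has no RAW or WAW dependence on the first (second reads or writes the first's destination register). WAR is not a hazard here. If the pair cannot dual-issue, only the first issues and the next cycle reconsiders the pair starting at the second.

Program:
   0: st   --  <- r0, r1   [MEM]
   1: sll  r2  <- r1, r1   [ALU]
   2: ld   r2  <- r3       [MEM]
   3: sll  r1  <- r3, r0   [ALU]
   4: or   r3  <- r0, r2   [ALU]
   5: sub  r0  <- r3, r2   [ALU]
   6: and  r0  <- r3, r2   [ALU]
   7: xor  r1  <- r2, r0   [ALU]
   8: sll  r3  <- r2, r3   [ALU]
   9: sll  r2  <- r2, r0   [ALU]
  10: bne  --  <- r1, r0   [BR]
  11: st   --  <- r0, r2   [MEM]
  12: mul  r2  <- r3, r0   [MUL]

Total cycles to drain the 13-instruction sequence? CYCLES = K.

CYCLES = 9

c0: i0&i1 st.MEM/sll.ALU  2-wide
c1: i2&i3 ld.MEM/sll.ALU  2-wide
c2: i4 or.ALU  RAW r3
c3: i5 sub.ALU  WAW r0
c4: i6 and.ALU  RAW r0
c5: i7&i8 xor.ALU/sll.ALU  2-wide
c6: i9&i10 sll.ALU/bne.BR  2-wide
c7: i11 st.MEM  no-port MEM/MUL
c8: i12 mul.MUL  tail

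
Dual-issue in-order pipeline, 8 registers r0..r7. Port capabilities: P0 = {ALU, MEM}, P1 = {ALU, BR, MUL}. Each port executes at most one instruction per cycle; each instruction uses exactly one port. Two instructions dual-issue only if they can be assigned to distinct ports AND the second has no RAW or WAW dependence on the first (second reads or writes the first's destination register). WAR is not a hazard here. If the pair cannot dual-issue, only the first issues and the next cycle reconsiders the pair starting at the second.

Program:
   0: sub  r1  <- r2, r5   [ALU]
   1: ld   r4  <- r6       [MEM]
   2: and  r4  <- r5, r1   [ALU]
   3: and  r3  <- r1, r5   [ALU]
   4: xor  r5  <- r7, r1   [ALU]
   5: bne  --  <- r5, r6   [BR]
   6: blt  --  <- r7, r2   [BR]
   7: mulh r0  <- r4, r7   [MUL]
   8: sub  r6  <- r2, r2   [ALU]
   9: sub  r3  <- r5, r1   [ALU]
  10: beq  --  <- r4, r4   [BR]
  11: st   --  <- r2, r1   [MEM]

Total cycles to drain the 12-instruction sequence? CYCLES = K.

#0 head=0: sub/ld i0+i1 pair
#1 head=2: and/and i2+i3 pair
#2 head=4: xor i4 RAW r5
#3 head=5: bne i5 no-port BR/BR
#4 head=6: blt i6 no-port BR/MUL
#5 head=7: mulh/sub i7+i8 pair
#6 head=9: sub/beq i9+i10 pair
#7 head=11: st i11 tail

CYCLES = 8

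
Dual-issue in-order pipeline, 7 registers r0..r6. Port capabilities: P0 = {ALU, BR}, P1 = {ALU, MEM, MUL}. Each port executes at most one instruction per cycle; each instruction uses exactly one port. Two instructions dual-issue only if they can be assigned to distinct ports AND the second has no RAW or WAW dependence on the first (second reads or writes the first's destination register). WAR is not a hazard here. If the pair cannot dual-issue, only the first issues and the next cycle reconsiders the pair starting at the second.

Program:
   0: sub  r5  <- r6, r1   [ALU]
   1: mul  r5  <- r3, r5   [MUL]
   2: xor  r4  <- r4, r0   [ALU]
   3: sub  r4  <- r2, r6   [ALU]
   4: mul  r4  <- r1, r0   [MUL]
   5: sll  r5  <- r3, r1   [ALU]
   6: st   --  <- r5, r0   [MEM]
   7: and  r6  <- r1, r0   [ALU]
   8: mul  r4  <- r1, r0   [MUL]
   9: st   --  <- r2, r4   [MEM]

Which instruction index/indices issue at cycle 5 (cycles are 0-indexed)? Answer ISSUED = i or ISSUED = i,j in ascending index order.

0. sub.ALU @i0  | RAW+WAW r5
1. mul.MUL;xor.ALU @i1,i2  | dual
2. sub.ALU @i3  | WAW r4
3. mul.MUL;sll.ALU @i4,i5  | dual
4. st.MEM;and.ALU @i6,i7  | dual
5. mul.MUL @i8  | no-port MUL/MEM
6. st.MEM @i9  | tail

ISSUED = 8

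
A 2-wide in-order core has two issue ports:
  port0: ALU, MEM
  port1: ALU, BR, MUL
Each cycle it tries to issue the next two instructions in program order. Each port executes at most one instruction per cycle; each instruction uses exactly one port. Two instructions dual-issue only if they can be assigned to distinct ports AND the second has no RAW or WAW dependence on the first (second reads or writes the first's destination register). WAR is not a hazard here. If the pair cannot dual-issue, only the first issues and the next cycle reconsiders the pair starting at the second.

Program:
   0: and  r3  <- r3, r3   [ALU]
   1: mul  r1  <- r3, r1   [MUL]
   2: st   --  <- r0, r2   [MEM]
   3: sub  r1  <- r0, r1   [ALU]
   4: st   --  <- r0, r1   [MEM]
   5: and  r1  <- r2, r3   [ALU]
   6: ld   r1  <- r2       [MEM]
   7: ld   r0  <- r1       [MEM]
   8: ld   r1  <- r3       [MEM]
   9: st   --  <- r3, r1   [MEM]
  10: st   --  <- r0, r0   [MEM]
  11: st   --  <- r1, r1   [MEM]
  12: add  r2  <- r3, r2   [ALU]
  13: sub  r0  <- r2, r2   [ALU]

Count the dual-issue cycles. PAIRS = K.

PAIRS = 3

0. and.ALU @i0  | RAW r3
1. mul.MUL/st.MEM @i1/i2  | pair
2. sub.ALU @i3  | RAW r1
3. st.MEM/and.ALU @i4/i5  | pair
4. ld.MEM @i6  | no-port MEM/MEM
5. ld.MEM @i7  | no-port MEM/MEM
6. ld.MEM @i8  | no-port MEM/MEM
7. st.MEM @i9  | no-port MEM/MEM
8. st.MEM @i10  | no-port MEM/MEM
9. st.MEM/add.ALU @i11/i12  | pair
10. sub.ALU @i13  | tail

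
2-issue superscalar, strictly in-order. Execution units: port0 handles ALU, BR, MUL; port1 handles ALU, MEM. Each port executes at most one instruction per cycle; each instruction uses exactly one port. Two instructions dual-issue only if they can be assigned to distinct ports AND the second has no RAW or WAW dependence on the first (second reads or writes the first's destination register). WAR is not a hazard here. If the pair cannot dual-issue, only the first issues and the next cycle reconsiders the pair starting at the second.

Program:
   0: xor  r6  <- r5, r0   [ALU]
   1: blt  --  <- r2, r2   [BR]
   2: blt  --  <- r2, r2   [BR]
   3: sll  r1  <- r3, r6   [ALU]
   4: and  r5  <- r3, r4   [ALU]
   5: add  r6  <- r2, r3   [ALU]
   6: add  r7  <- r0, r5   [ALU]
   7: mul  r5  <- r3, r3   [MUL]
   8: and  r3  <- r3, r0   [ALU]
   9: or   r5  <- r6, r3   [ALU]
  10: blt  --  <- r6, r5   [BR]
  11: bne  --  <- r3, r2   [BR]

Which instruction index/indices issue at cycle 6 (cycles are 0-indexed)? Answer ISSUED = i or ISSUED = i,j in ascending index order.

ISSUED = 10

c0: i0,i1 xor/blt  dual
c1: i2,i3 blt/sll  dual
c2: i4,i5 and/add  dual
c3: i6,i7 add/mul  dual
c4: i8 and  RAW r3
c5: i9 or  RAW r5
c6: i10 blt  no-port BR/BR
c7: i11 bne  tail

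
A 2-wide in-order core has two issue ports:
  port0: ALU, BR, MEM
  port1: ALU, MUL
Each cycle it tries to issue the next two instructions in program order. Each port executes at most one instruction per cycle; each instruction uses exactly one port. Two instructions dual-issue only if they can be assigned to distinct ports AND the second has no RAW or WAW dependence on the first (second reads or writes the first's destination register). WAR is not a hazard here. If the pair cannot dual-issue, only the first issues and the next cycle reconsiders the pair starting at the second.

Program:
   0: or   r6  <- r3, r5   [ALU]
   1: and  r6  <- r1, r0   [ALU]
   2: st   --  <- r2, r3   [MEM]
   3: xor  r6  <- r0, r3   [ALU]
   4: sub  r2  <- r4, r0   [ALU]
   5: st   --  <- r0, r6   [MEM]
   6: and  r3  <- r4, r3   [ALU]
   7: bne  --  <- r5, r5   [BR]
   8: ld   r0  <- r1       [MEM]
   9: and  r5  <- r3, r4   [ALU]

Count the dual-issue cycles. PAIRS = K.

PAIRS = 4

#0 head=0: or i0 WAW r6
#1 head=1: and;st i1,i2 pair
#2 head=3: xor;sub i3,i4 pair
#3 head=5: st;and i5,i6 pair
#4 head=7: bne i7 no-port BR/MEM
#5 head=8: ld;and i8,i9 pair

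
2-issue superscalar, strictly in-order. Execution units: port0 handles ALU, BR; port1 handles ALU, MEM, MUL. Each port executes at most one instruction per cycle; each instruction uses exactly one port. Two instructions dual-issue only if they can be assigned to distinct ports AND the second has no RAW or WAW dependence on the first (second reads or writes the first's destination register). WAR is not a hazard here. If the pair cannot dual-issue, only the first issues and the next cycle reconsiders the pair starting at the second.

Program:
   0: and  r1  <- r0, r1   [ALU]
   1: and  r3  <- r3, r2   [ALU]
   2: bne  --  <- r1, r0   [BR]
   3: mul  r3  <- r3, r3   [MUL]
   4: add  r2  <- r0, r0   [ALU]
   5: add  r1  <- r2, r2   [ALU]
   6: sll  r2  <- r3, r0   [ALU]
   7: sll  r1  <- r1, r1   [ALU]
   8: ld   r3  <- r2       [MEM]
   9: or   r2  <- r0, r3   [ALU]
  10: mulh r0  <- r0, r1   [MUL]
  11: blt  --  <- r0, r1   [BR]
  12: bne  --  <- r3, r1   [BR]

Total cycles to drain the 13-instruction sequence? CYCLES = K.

CYCLES = 8

[0] i0/i1  and.ALU and.ALU  -- dual
[1] i2/i3  bne.BR mul.MUL  -- dual
[2] i4  add.ALU  -- RAW r2
[3] i5/i6  add.ALU sll.ALU  -- dual
[4] i7/i8  sll.ALU ld.MEM  -- dual
[5] i9/i10  or.ALU mulh.MUL  -- dual
[6] i11  blt.BR  -- no-port BR/BR
[7] i12  bne.BR  -- tail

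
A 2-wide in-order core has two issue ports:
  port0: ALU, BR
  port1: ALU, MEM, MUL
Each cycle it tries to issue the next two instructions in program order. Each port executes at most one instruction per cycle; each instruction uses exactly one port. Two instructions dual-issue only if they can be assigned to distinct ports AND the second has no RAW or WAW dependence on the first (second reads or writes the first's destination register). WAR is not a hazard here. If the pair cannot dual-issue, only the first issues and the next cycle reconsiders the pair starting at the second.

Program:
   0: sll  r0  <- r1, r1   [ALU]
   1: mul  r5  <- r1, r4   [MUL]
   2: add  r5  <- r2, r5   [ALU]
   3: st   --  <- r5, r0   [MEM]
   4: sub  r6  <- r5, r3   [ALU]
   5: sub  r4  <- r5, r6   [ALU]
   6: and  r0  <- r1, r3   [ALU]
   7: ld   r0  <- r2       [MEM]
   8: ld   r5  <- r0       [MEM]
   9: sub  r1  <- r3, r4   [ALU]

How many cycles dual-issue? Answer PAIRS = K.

#0 head=0: sll.ALU/mul.MUL i0+i1 2-wide
#1 head=2: add.ALU i2 RAW r5
#2 head=3: st.MEM/sub.ALU i3+i4 2-wide
#3 head=5: sub.ALU/and.ALU i5+i6 2-wide
#4 head=7: ld.MEM i7 no-port MEM/MEM
#5 head=8: ld.MEM/sub.ALU i8+i9 2-wide

PAIRS = 4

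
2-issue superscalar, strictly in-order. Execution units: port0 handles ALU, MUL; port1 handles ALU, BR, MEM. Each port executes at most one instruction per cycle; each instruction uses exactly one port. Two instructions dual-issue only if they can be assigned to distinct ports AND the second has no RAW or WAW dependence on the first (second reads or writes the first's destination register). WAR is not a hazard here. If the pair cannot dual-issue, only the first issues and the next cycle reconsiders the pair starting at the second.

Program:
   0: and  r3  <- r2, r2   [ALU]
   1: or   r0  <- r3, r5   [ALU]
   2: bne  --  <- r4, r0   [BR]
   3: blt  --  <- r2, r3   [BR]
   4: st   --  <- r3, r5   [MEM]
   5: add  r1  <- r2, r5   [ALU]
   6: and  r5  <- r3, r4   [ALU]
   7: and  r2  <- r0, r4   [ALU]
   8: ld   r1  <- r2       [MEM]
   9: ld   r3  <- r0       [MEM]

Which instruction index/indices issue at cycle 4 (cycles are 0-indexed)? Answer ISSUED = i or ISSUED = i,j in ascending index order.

ISSUED = 4,5

c0: i0 and  RAW r3
c1: i1 or  RAW r0
c2: i2 bne  no-port BR/BR
c3: i3 blt  no-port BR/MEM
c4: i4/i5 st/add  dual
c5: i6/i7 and/and  dual
c6: i8 ld  no-port MEM/MEM
c7: i9 ld  tail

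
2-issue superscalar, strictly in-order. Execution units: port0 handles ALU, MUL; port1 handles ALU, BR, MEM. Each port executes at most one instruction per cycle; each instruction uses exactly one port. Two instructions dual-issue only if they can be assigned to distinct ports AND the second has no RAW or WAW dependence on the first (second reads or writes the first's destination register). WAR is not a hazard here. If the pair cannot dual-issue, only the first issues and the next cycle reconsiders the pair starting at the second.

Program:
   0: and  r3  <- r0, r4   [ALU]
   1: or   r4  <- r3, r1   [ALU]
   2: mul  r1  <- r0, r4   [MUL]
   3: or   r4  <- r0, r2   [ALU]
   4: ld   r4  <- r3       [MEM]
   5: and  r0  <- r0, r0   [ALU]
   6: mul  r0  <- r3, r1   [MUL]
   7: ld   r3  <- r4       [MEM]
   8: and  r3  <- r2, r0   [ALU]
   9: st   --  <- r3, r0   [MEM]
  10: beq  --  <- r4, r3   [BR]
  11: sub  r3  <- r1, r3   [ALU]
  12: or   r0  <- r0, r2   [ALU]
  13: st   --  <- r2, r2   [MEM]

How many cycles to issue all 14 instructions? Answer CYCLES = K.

CYCLES = 9

  cy0 -> i0 (and) RAW r3
  cy1 -> i1 (or) RAW r4
  cy2 -> i2&i3 (mul;or) pair
  cy3 -> i4&i5 (ld;and) pair
  cy4 -> i6&i7 (mul;ld) pair
  cy5 -> i8 (and) RAW r3
  cy6 -> i9 (st) no-port MEM/BR
  cy7 -> i10&i11 (beq;sub) pair
  cy8 -> i12&i13 (or;st) pair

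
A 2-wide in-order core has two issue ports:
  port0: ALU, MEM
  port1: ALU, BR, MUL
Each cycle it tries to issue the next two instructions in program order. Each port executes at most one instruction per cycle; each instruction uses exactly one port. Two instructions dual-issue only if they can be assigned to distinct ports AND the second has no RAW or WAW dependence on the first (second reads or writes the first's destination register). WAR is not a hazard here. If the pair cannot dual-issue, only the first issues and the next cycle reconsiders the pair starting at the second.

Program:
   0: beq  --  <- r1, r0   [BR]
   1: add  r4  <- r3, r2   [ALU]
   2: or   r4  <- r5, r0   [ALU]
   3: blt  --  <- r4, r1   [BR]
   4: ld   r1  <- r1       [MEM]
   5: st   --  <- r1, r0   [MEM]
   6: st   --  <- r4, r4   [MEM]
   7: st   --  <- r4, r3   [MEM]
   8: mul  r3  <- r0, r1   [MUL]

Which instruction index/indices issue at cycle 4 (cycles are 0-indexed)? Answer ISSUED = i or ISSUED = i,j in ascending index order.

  cy0 -> i0&i1 (beq.BR;add.ALU) pair
  cy1 -> i2 (or.ALU) RAW r4
  cy2 -> i3&i4 (blt.BR;ld.MEM) pair
  cy3 -> i5 (st.MEM) no-port MEM/MEM
  cy4 -> i6 (st.MEM) no-port MEM/MEM
  cy5 -> i7&i8 (st.MEM;mul.MUL) pair

ISSUED = 6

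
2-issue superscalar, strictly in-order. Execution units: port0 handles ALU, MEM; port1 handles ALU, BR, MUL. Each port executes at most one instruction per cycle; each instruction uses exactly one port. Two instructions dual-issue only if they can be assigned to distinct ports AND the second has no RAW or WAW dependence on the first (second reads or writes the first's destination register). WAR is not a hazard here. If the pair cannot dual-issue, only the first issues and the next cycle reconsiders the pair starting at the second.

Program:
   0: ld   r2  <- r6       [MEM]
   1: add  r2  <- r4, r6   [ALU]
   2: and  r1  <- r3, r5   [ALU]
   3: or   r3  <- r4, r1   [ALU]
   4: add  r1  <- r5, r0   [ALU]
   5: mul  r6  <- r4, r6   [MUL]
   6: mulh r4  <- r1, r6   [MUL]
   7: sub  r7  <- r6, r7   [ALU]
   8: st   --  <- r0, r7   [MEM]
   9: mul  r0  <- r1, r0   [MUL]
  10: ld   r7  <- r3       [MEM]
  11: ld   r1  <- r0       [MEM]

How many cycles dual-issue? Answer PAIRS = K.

PAIRS = 4

[0] i0  ld.MEM  -- WAW r2
[1] i1&i2  add.ALU+and.ALU  -- dual
[2] i3&i4  or.ALU+add.ALU  -- dual
[3] i5  mul.MUL  -- no-port MUL/MUL
[4] i6&i7  mulh.MUL+sub.ALU  -- dual
[5] i8&i9  st.MEM+mul.MUL  -- dual
[6] i10  ld.MEM  -- no-port MEM/MEM
[7] i11  ld.MEM  -- tail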